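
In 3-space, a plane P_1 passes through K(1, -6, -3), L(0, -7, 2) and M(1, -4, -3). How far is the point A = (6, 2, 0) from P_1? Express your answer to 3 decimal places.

5.491

KL = (-1, -1, 5), KM = (0, 2, 0); a normal to P_1 is KL × KM = (-10, 0, -2).
Using K: P_1 has equation -10x - 2z = -4.
n·A − d = (-10)·(6) + (0)·(2) + (-2)·(0) − (-4) = -56; |n| = √104.
Distance = |-56| / √104 = 56/√104 ≈ 5.491.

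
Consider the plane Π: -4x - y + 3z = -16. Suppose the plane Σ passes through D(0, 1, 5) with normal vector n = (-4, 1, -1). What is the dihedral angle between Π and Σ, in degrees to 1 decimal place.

56.3

Σ: n·r = n·D gives -4x + y - z = -4.
cos θ = |n₁·n₂| / (|n₁||n₂|) = |12| / (√26 · √18).
θ = arccos(0.55470) ≈ 56.3°.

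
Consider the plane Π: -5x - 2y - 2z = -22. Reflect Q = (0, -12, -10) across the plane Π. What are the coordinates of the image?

λ = (n·Q − d)/|n|² = (44 − (-22))/33 = 2.
Reflection = Q − 2λn = (0, -12, -10) − 4·(-5, -2, -2) = (20, -4, -2).

(20, -4, -2)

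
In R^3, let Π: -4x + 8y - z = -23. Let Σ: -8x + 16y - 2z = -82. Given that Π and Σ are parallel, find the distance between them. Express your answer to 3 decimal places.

Rescale Σ by 1/2: -4x + 8y - z = -41. Then distance = |-23 − (-41)| / √81 ≈ 2.000.

2.000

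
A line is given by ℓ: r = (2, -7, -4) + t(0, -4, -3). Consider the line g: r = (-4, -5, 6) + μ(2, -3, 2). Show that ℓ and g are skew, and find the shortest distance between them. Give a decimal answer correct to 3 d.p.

Common perpendicular direction n = (0, -4, -3) × (2, -3, 2) = (-17, -6, 8).
With w = (-4, -5, 6) − (2, -7, -4) = (-6, 2, 10), w · n = 170.
Since n ≠ 0 the lines are not parallel, and w · n = 170 ≠ 0 so they do not intersect; hence they are skew.
Distance = |w · n| / |n| = |170| / √389 ≈ 8.619.

8.619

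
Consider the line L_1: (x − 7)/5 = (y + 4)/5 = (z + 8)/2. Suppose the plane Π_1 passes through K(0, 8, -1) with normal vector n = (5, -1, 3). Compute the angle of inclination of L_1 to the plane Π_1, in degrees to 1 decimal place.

36.7

L_1 has direction (5, 5, 2) through (7, -4, -8).
Π_1: n·r = n·K gives 5x - y + 3z = -11.
sin θ = |n·v| / (|n||v|) = |26| / (√35 · √54) = 0.59806.
θ ≈ 36.7°.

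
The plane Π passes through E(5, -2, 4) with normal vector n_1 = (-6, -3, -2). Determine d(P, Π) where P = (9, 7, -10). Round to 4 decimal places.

Π: n_1·r = n_1·E gives -6x - 3y - 2z = -32.
n·P − d = (-6)·(9) + (-3)·(7) + (-2)·(-10) − (-32) = -23; |n| = √49.
Distance = |-23| / √49 = 23/√49 ≈ 3.2857.

3.2857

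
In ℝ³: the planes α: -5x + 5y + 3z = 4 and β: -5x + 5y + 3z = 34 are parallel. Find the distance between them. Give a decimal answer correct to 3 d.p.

Same normal n = (-5, 5, 3) with |n| = √59; distance = |4 − 34| / |n| = 30/√59 ≈ 3.906.

3.906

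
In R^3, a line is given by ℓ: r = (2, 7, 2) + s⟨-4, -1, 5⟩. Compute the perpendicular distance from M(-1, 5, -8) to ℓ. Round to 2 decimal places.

Taking (2, 7, 2) on ℓ with direction v = (-4, -1, 5): w = M − (2, 7, 2) = (-3, -2, -10), and w × v = (-20, 55, -5).
Distance = |w × v| / |v| = √3450 / √42 ≈ 9.06.

9.06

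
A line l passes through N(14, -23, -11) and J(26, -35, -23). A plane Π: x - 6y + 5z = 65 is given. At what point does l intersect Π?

A direction vector for l is J − N = (12, -12, -12).
Substitute r = (14, -23, -11) + t(12, -12, -12) into the plane: 97 + 24t = 65, so t = -4/3.
Intersection: (14, -23, -11) + (-4/3)·(12, -12, -12) = (-2, -7, 5).

(-2, -7, 5)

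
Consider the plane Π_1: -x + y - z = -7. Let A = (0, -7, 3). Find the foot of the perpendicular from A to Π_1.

Foot = A − λn with λ = (n·A − d)/|n|² = (-10 − (-7))/3 = -1.
Foot = (0, -7, 3) − (-1)·(-1, 1, -1) = (-1, -6, 2).

(-1, -6, 2)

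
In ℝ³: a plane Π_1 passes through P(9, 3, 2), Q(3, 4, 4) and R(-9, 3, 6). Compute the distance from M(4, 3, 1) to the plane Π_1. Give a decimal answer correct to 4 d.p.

PQ = (-6, 1, 2), PR = (-18, 0, 4); a normal to Π_1 is PQ × PR = (4, -12, 18).
Using P: Π_1 has equation 4x - 12y + 18z = 36.
n·M − d = (4)·(4) + (-12)·(3) + (18)·(1) − 36 = -38; |n| = √484.
Distance = |-38| / √484 = 38/√484 ≈ 1.7273.

1.7273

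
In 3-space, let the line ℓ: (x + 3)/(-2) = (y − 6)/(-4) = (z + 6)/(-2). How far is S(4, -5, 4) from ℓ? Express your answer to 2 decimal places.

ℓ has direction (-2, -4, -2) through (-3, 6, -6).
Taking (-3, 6, -6) on ℓ with direction v = (-2, -4, -2): w = S − (-3, 6, -6) = (7, -11, 10), and w × v = (62, -6, -50).
Distance = |w × v| / |v| = √6380 / √24 ≈ 16.30.

16.30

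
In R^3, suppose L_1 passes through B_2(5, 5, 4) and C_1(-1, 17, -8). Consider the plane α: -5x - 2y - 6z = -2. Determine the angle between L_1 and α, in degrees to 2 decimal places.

32.51

A direction vector for L_1 is C_1 − B_2 = (-6, 12, -12).
sin θ = |n·v| / (|n||v|) = |78| / (√65 · √324) = 0.53748.
θ ≈ 32.51°.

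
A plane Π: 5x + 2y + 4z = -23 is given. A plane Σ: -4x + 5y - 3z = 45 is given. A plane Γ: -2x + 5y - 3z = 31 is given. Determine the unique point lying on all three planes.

(-7, 4, 1)

Solving the 3×3 linear system 5x + 2y + 4z = -23, -4x + 5y - 3z = 45, -2x + 5y - 3z = 31 (e.g. by elimination or Cramer's rule, determinant = -52) gives (-7, 4, 1).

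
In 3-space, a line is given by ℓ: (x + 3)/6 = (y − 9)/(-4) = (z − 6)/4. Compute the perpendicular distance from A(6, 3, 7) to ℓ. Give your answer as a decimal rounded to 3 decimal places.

ℓ has direction (6, -4, 4) through (-3, 9, 6).
Taking (-3, 9, 6) on ℓ with direction v = (6, -4, 4): w = A − (-3, 9, 6) = (9, -6, 1), and w × v = (-20, -30, 0).
Distance = |w × v| / |v| = √1300 / √68 ≈ 4.372.

4.372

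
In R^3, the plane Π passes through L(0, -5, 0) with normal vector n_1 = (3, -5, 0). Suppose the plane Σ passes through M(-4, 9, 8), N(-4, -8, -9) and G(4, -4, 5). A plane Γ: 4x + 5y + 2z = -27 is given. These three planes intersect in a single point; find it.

Π: n_1·r = n_1·L gives 3x - 5y = 25.
MN = (0, -17, -17), MG = (8, -13, -3); a normal to Σ is MN × MG = (-170, -136, 136).
Using M: Σ has equation -170x - 136y + 136z = 544.
Solving the 3×3 linear system 3x - 5y = 25, -170x - 136y + 136z = 544, 4x + 5y + 2z = -27 (e.g. by elimination or Cramer's rule, determinant = -7276) gives (0, -5, -1).

(0, -5, -1)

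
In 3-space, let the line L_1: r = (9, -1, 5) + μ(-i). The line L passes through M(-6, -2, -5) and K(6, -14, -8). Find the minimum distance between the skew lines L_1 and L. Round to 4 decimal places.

9.4589

A direction vector for L is K − M = (12, -12, -3).
Common perpendicular direction n = (-1, 0, 0) × (12, -12, -3) = (0, -3, 12).
With w = (-6, -2, -5) − (9, -1, 5) = (-15, -1, -10), w · n = -117.
Distance = |w · n| / |n| = |-117| / √153 ≈ 9.4589.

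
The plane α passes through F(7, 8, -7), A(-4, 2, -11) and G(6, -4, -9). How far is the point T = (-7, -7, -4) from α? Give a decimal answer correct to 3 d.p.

8.709

FA = (-11, -6, -4), FG = (-1, -12, -2); a normal to α is FA × FG = (-36, -18, 126).
Using F: α has equation -36x - 18y + 126z = -1278.
n·T − d = (-36)·(-7) + (-18)·(-7) + (126)·(-4) − (-1278) = 1152; |n| = √17496.
Distance = |1152| / √17496 = 1152/√17496 ≈ 8.709.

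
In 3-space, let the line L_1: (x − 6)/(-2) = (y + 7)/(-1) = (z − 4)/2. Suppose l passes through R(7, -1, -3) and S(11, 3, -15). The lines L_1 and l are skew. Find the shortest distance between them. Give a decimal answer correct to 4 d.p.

3.7712

L_1 has direction (-2, -1, 2) through (6, -7, 4).
A direction vector for l is S − R = (4, 4, -12).
Common perpendicular direction n = (-2, -1, 2) × (4, 4, -12) = (4, -16, -4).
With w = (7, -1, -3) − (6, -7, 4) = (1, 6, -7), w · n = -64.
Distance = |w · n| / |n| = |-64| / √288 ≈ 3.7712.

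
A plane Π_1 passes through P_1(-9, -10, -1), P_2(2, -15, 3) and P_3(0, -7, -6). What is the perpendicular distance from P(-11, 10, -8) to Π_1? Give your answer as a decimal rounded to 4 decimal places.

P_1P_2 = (11, -5, 4), P_1P_3 = (9, 3, -5); a normal to Π_1 is P_1P_2 × P_1P_3 = (13, 91, 78).
Using P_1: Π_1 has equation 13x + 91y + 78z = -1105.
n·P − d = (13)·(-11) + (91)·(10) + (78)·(-8) − (-1105) = 1248; |n| = √14534.
Distance = |1248| / √14534 = 1248/√14534 ≈ 10.3519.

10.3519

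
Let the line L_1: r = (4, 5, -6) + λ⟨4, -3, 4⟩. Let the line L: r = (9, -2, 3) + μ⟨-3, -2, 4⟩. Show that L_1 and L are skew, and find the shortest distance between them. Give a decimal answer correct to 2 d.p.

0.70

Common perpendicular direction n = (4, -3, 4) × (-3, -2, 4) = (-4, -28, -17).
With w = (9, -2, 3) − (4, 5, -6) = (5, -7, 9), w · n = 23.
Since n ≠ 0 the lines are not parallel, and w · n = 23 ≠ 0 so they do not intersect; hence they are skew.
Distance = |w · n| / |n| = |23| / √1089 ≈ 0.70.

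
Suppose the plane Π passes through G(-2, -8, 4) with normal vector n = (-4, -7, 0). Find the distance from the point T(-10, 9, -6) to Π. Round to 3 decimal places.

10.791

Π: n·r = n·G gives -4x - 7y = 64.
n·T − d = (-4)·(-10) + (-7)·(9) + (0)·(-6) − 64 = -87; |n| = √65.
Distance = |-87| / √65 = 87/√65 ≈ 10.791.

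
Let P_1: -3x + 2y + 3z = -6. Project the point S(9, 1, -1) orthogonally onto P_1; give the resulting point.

Foot = S − λn with λ = (n·S − d)/|n|² = (-28 − (-6))/22 = -1.
Foot = (9, 1, -1) − (-1)·(-3, 2, 3) = (6, 3, 2).

(6, 3, 2)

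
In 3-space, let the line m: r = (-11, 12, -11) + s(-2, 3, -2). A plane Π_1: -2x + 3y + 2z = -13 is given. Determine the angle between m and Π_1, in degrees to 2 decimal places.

31.97

sin θ = |n·v| / (|n||v|) = |9| / (√17 · √17) = 0.52941.
θ ≈ 31.97°.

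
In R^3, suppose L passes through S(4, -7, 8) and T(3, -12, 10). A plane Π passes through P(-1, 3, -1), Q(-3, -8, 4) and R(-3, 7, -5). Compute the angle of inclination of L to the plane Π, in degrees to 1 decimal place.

A direction vector for L is T − S = (-1, -5, 2).
PQ = (-2, -11, 5), PR = (-2, 4, -4); a normal to Π is PQ × PR = (24, -18, -30).
Using P: Π has equation 24x - 18y - 30z = -48.
sin θ = |n·v| / (|n||v|) = |6| / (√1800 · √30) = 0.02582.
θ ≈ 1.5°.

1.5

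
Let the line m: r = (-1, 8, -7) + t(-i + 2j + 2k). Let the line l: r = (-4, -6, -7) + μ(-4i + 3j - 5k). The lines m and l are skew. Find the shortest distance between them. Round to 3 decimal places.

Common perpendicular direction n = (-1, 2, 2) × (-4, 3, -5) = (-16, -13, 5).
With w = (-4, -6, -7) − (-1, 8, -7) = (-3, -14, 0), w · n = 230.
Distance = |w · n| / |n| = |230| / √450 ≈ 10.842.

10.842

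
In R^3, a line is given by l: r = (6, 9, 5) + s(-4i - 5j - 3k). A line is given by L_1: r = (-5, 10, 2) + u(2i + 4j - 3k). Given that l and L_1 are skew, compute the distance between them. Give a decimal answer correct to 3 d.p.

Common perpendicular direction n = (-4, -5, -3) × (2, 4, -3) = (27, -18, -6).
With w = (-5, 10, 2) − (6, 9, 5) = (-11, 1, -3), w · n = -297.
Distance = |w · n| / |n| = |-297| / √1089 ≈ 9.000.

9.000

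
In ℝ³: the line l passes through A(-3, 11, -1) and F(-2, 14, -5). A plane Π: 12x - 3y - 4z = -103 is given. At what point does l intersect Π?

A direction vector for l is F − A = (1, 3, -4).
Substitute r = (-3, 11, -1) + t(1, 3, -4) into the plane: -65 + 19t = -103, so t = -2.
Intersection: (-3, 11, -1) + (-2)·(1, 3, -4) = (-5, 5, 7).

(-5, 5, 7)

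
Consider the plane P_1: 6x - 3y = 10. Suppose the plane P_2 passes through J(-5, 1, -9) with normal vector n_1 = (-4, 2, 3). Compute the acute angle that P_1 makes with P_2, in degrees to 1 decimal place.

P_2: n_1·r = n_1·J gives -4x + 2y + 3z = -5.
cos θ = |n₁·n₂| / (|n₁||n₂|) = |-30| / (√45 · √29).
θ = arccos(0.83045) ≈ 33.9°.

33.9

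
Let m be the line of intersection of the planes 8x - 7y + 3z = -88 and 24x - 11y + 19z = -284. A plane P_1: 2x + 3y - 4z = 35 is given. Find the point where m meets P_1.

Direction of m: (8, -7, 3) × (24, -11, 19) = (-100, -80, 80).
A point on m: solving the two plane equations with x = -9 gives (-9, 1, -3).
Substitute r = (-9, 1, -3) + t(-100, -80, 80) into the plane: -3 + (-760)t = 35, so t = -1/20.
Intersection: (-9, 1, -3) + (-1/20)·(-100, -80, 80) = (-4, 5, -7).

(-4, 5, -7)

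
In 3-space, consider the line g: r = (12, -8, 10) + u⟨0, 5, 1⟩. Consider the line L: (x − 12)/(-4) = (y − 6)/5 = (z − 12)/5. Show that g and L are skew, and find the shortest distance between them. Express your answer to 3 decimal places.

L has direction (-4, 5, 5) through (12, 6, 12).
Common perpendicular direction n = (0, 5, 1) × (-4, 5, 5) = (20, -4, 20).
With w = (12, 6, 12) − (12, -8, 10) = (0, 14, 2), w · n = -16.
Since n ≠ 0 the lines are not parallel, and w · n = -16 ≠ 0 so they do not intersect; hence they are skew.
Distance = |w · n| / |n| = |-16| / √816 ≈ 0.560.

0.560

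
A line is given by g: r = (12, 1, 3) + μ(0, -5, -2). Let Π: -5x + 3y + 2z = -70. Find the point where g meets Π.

Substitute r = (12, 1, 3) + t(0, -5, -2) into the plane: -51 + (-19)t = -70, so t = 1.
Intersection: (12, 1, 3) + 1·(0, -5, -2) = (12, -4, 1).

(12, -4, 1)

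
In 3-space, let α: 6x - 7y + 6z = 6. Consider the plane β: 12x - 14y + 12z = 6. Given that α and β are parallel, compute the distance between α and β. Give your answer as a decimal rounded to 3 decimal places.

0.273

Rescale β by 1/2: 6x - 7y + 6z = 3. Then distance = |6 − 3| / √121 ≈ 0.273.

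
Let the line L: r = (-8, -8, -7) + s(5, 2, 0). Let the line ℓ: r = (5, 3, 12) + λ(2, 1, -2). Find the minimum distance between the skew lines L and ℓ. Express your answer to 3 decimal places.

7.119

Common perpendicular direction n = (5, 2, 0) × (2, 1, -2) = (-4, 10, 1).
With w = (5, 3, 12) − (-8, -8, -7) = (13, 11, 19), w · n = 77.
Distance = |w · n| / |n| = |77| / √117 ≈ 7.119.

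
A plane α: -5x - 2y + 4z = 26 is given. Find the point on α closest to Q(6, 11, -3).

Foot = Q − λn with λ = (n·Q − d)/|n|² = (-64 − 26)/45 = -2.
Foot = (6, 11, -3) − (-2)·(-5, -2, 4) = (-4, 7, 5).

(-4, 7, 5)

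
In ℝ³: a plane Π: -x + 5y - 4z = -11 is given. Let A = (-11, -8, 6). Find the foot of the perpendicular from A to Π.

(-12, -3, 2)

Foot = A − λn with λ = (n·A − d)/|n|² = (-53 − (-11))/42 = -1.
Foot = (-11, -8, 6) − (-1)·(-1, 5, -4) = (-12, -3, 2).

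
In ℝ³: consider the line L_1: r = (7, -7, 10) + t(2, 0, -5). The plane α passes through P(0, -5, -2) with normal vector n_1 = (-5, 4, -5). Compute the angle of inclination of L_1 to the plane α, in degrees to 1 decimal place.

20.1

α: n_1·r = n_1·P gives -5x + 4y - 5z = -10.
sin θ = |n·v| / (|n||v|) = |15| / (√66 · √29) = 0.34286.
θ ≈ 20.1°.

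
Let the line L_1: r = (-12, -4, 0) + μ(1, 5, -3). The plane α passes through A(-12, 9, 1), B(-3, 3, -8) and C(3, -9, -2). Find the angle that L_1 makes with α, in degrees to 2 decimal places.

AB = (9, -6, -9), AC = (15, -18, -3); a normal to α is AB × AC = (-144, -108, -72).
Using A: α has equation -144x - 108y - 72z = 684.
sin θ = |n·v| / (|n||v|) = |-468| / (√37584 · √35) = 0.40805.
θ ≈ 24.08°.

24.08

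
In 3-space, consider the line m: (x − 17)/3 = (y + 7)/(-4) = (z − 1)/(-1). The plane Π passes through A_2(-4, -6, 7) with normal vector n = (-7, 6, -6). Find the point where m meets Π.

(8, 5, 4)

m has direction (3, -4, -1) through (17, -7, 1).
Π: n·r = n·A_2 gives -7x + 6y - 6z = -50.
Substitute r = (17, -7, 1) + t(3, -4, -1) into the plane: -167 + (-39)t = -50, so t = -3.
Intersection: (17, -7, 1) + (-3)·(3, -4, -1) = (8, 5, 4).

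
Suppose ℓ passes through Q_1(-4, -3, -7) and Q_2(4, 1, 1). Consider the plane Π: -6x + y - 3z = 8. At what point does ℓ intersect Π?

A direction vector for ℓ is Q_2 − Q_1 = (8, 4, 8).
Substitute r = (-4, -3, -7) + t(8, 4, 8) into the plane: 42 + (-68)t = 8, so t = 1/2.
Intersection: (-4, -3, -7) + (1/2)·(8, 4, 8) = (0, -1, -3).

(0, -1, -3)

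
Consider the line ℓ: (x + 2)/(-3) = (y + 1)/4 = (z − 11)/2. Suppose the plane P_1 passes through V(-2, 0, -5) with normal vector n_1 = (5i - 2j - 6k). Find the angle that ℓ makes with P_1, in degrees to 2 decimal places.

ℓ has direction (-3, 4, 2) through (-2, -1, 11).
P_1: n_1·r = n_1·V gives 5x - 2y - 6z = 20.
sin θ = |n·v| / (|n||v|) = |-35| / (√65 · √29) = 0.80614.
θ ≈ 53.72°.

53.72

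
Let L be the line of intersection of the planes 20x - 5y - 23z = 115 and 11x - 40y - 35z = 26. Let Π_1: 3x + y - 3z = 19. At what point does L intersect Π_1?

Direction of L: (20, -5, -23) × (11, -40, -35) = (-745, 447, -745).
A point on L: solving the two plane equations with x = 21 gives (21, -8, 15).
Substitute r = (21, -8, 15) + t(-745, 447, -745) into the plane: 10 + 447t = 19, so t = 3/149.
Intersection: (21, -8, 15) + (3/149)·(-745, 447, -745) = (6, 1, 0).

(6, 1, 0)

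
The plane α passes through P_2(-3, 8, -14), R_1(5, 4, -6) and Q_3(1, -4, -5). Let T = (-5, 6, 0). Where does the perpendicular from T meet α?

P_2R_1 = (8, -4, 8), P_2Q_3 = (4, -12, 9); a normal to α is P_2R_1 × P_2Q_3 = (60, -40, -80).
Using P_2: α has equation 60x - 40y - 80z = 620.
Foot = T − λn with λ = (n·T − d)/|n|² = (-540 − 620)/11600 = -1/10.
Foot = (-5, 6, 0) − (-1/10)·(60, -40, -80) = (1, 2, -8).

(1, 2, -8)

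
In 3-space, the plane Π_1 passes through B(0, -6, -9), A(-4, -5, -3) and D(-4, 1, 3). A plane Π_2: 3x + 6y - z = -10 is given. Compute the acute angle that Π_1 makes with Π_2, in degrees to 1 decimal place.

75.3

BA = (-4, 1, 6), BD = (-4, 7, 12); a normal to Π_1 is BA × BD = (-30, 24, -24).
Using B: Π_1 has equation -30x + 24y - 24z = 72.
cos θ = |n₁·n₂| / (|n₁||n₂|) = |78| / (√2052 · √46).
θ = arccos(0.25388) ≈ 75.3°.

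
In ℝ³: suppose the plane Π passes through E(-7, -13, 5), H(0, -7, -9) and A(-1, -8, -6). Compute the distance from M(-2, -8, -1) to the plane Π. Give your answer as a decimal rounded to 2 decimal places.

1.11

EH = (7, 6, -14), EA = (6, 5, -11); a normal to Π is EH × EA = (4, -7, -1).
Using E: Π has equation 4x - 7y - z = 58.
n·M − d = (4)·(-2) + (-7)·(-8) + (-1)·(-1) − 58 = -9; |n| = √66.
Distance = |-9| / √66 = 9/√66 ≈ 1.11.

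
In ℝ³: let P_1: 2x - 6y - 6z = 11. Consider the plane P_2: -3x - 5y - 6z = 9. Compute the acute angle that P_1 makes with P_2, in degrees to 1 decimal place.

cos θ = |n₁·n₂| / (|n₁||n₂|) = |60| / (√76 · √70).
θ = arccos(0.82261) ≈ 34.7°.

34.7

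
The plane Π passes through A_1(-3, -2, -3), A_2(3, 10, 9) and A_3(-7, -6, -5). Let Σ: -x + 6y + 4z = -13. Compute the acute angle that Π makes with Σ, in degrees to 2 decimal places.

66.44

A_1A_2 = (6, 12, 12), A_1A_3 = (-4, -4, -2); a normal to Π is A_1A_2 × A_1A_3 = (24, -36, 24).
Using A_1: Π has equation 24x - 36y + 24z = -72.
cos θ = |n₁·n₂| / (|n₁||n₂|) = |-144| / (√2448 · √53).
θ = arccos(0.39978) ≈ 66.44°.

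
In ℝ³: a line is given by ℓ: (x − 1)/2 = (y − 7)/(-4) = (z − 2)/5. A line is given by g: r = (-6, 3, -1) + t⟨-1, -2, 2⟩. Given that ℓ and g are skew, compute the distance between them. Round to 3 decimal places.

3.768

ℓ has direction (2, -4, 5) through (1, 7, 2).
Common perpendicular direction n = (2, -4, 5) × (-1, -2, 2) = (2, -9, -8).
With w = (-6, 3, -1) − (1, 7, 2) = (-7, -4, -3), w · n = 46.
Distance = |w · n| / |n| = |46| / √149 ≈ 3.768.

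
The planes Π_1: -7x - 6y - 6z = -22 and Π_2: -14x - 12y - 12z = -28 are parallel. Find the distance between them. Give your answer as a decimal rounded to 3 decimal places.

Rescale Π_2 by 1/2: -7x - 6y - 6z = -14. Then distance = |-22 − (-14)| / √121 ≈ 0.727.

0.727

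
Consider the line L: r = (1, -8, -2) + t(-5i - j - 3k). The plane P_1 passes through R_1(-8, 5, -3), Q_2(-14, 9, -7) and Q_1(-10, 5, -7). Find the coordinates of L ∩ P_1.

R_1Q_2 = (-6, 4, -4), R_1Q_1 = (-2, 0, -4); a normal to P_1 is R_1Q_2 × R_1Q_1 = (-16, -16, 8).
Using R_1: P_1 has equation -16x - 16y + 8z = 24.
Substitute r = (1, -8, -2) + t(-5, -1, -3) into the plane: 96 + 72t = 24, so t = -1.
Intersection: (1, -8, -2) + (-1)·(-5, -1, -3) = (6, -7, 1).

(6, -7, 1)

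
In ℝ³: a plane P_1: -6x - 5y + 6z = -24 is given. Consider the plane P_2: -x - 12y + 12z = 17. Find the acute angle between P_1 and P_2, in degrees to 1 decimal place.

34.5

cos θ = |n₁·n₂| / (|n₁||n₂|) = |138| / (√97 · √289).
θ = arccos(0.82422) ≈ 34.5°.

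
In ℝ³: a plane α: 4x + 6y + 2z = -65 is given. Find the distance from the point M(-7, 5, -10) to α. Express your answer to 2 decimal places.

n·M − d = (4)·(-7) + (6)·(5) + (2)·(-10) − (-65) = 47; |n| = √56.
Distance = |47| / √56 = 47/√56 ≈ 6.28.

6.28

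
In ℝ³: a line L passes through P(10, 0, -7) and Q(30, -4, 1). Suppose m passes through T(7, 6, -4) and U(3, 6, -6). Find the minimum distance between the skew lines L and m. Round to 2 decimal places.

A direction vector for L is Q − P = (20, -4, 8).
A direction vector for m is U − T = (-4, 0, -2).
Common perpendicular direction n = (20, -4, 8) × (-4, 0, -2) = (8, 8, -16).
With w = (7, 6, -4) − (10, 0, -7) = (-3, 6, 3), w · n = -24.
Distance = |w · n| / |n| = |-24| / √384 ≈ 1.22.

1.22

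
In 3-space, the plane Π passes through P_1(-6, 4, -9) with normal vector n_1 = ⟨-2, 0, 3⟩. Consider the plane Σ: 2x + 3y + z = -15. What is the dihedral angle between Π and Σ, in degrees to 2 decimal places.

Π: n_1·r = n_1·P_1 gives -2x + 3z = -15.
cos θ = |n₁·n₂| / (|n₁||n₂|) = |-1| / (√13 · √14).
θ = arccos(0.07412) ≈ 85.75°.

85.75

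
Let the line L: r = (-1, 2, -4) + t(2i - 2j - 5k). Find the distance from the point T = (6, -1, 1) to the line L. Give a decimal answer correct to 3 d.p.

9.069

Taking (-1, 2, -4) on L with direction v = (2, -2, -5): w = T − (-1, 2, -4) = (7, -3, 5), and w × v = (25, 45, -8).
Distance = |w × v| / |v| = √2714 / √33 ≈ 9.069.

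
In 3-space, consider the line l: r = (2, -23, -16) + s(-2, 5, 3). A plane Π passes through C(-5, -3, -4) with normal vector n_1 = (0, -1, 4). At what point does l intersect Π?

Π: n_1·r = n_1·C gives -y + 4z = -13.
Substitute r = (2, -23, -16) + t(-2, 5, 3) into the plane: -41 + 7t = -13, so t = 4.
Intersection: (2, -23, -16) + 4·(-2, 5, 3) = (-6, -3, -4).

(-6, -3, -4)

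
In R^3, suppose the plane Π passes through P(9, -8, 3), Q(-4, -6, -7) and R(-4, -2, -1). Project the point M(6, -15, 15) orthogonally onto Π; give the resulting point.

PQ = (-13, 2, -10), PR = (-13, 6, -4); a normal to Π is PQ × PR = (52, 78, -52).
Using P: Π has equation 52x + 78y - 52z = -312.
Foot = M − λn with λ = (n·M − d)/|n|² = (-1638 − (-312))/11492 = -3/26.
Foot = (6, -15, 15) − (-3/26)·(52, 78, -52) = (12, -6, 9).

(12, -6, 9)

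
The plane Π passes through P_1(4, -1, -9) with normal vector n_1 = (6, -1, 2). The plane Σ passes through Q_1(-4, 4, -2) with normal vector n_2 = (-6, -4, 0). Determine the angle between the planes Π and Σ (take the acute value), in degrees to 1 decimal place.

46.1

Π: n_1·r = n_1·P_1 gives 6x - y + 2z = 7.
Σ: n_2·r = n_2·Q_1 gives -6x - 4y = 8.
cos θ = |n₁·n₂| / (|n₁||n₂|) = |-32| / (√41 · √52).
θ = arccos(0.69304) ≈ 46.1°.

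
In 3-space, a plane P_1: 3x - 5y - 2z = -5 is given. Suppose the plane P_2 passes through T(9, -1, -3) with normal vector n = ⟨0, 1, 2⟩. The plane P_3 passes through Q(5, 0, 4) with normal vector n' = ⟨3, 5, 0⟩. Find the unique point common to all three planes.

(0, 3, -5)

P_2: n·r = n·T gives y + 2z = -7.
P_3: n'·r = n'·Q gives 3x + 5y = 15.
Solving the 3×3 linear system 3x - 5y - 2z = -5, y + 2z = -7, 3x + 5y = 15 (e.g. by elimination or Cramer's rule, determinant = -54) gives (0, 3, -5).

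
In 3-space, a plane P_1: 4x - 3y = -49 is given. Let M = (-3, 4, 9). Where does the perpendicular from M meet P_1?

(-7, 7, 9)

Foot = M − λn with λ = (n·M − d)/|n|² = (-24 − (-49))/25 = 1.
Foot = (-3, 4, 9) − 1·(4, -3, 0) = (-7, 7, 9).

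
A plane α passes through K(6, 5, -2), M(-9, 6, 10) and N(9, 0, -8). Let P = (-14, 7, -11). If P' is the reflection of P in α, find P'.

KM = (-15, 1, 12), KN = (3, -5, -6); a normal to α is KM × KN = (54, -54, 72).
Using K: α has equation 54x - 54y + 72z = -90.
λ = (n·P − d)/|n|² = (-1926 − (-90))/11016 = -1/6.
Reflection = P − 2λn = (-14, 7, -11) − (-1/3)·(54, -54, 72) = (4, -11, 13).

(4, -11, 13)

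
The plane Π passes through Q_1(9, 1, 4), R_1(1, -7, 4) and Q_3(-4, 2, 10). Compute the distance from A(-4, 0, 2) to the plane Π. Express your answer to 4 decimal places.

Q_1R_1 = (-8, -8, 0), Q_1Q_3 = (-13, 1, 6); a normal to Π is Q_1R_1 × Q_1Q_3 = (-48, 48, -112).
Using Q_1: Π has equation -48x + 48y - 112z = -832.
n·A − d = (-48)·(-4) + (48)·(0) + (-112)·(2) − (-832) = 800; |n| = √17152.
Distance = |800| / √17152 = 800/√17152 ≈ 6.1085.

6.1085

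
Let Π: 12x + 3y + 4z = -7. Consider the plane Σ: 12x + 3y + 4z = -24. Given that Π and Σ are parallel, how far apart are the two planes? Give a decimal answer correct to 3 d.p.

Same normal n = (12, 3, 4) with |n| = √169; distance = |-7 − (-24)| / |n| = 17/√169 ≈ 1.308.

1.308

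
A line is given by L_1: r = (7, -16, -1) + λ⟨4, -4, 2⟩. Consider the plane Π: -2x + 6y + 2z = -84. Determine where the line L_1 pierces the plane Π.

(3, -12, -3)

Substitute r = (7, -16, -1) + t(4, -4, 2) into the plane: -112 + (-28)t = -84, so t = -1.
Intersection: (7, -16, -1) + (-1)·(4, -4, 2) = (3, -12, -3).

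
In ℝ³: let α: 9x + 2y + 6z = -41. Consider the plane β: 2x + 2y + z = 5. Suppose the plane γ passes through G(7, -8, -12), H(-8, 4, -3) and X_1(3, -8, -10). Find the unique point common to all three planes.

GH = (-15, 12, 9), GX_1 = (-4, 0, 2); a normal to γ is GH × GX_1 = (24, -6, 48).
Using G: γ has equation 24x - 6y + 48z = -360.
Solving the 3×3 linear system 9x + 2y + 6z = -41, 2x + 2y + z = 5, 24x - 6y + 48z = -360 (e.g. by elimination or Cramer's rule, determinant = 414) gives (-3, 8, -5).

(-3, 8, -5)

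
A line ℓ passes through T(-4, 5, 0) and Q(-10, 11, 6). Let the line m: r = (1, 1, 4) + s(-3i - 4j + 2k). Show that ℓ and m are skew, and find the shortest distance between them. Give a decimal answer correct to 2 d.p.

A direction vector for ℓ is Q − T = (-6, 6, 6).
Common perpendicular direction n = (-6, 6, 6) × (-3, -4, 2) = (36, -6, 42).
With w = (1, 1, 4) − (-4, 5, 0) = (5, -4, 4), w · n = 372.
Since n ≠ 0 the lines are not parallel, and w · n = 372 ≠ 0 so they do not intersect; hence they are skew.
Distance = |w · n| / |n| = |372| / √3096 ≈ 6.69.

6.69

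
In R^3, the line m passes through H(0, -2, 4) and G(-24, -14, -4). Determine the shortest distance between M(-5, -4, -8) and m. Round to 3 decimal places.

9.977

A direction vector for m is G − H = (-24, -12, -8).
Taking (0, -2, 4) on m with direction v = (-24, -12, -8): w = M − (0, -2, 4) = (-5, -2, -12), and w × v = (-128, 248, 12).
Distance = |w × v| / |v| = √78032 / √784 ≈ 9.977.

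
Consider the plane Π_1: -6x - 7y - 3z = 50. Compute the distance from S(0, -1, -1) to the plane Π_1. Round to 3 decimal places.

4.126

n·S − d = (-6)·(0) + (-7)·(-1) + (-3)·(-1) − 50 = -40; |n| = √94.
Distance = |-40| / √94 = 40/√94 ≈ 4.126.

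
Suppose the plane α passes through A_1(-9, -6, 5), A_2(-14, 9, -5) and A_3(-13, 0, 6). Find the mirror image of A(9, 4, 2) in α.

(-21, -14, -10)

A_1A_2 = (-5, 15, -10), A_1A_3 = (-4, 6, 1); a normal to α is A_1A_2 × A_1A_3 = (75, 45, 30).
Using A_1: α has equation 75x + 45y + 30z = -795.
λ = (n·A − d)/|n|² = (915 − (-795))/8550 = 1/5.
Reflection = A − 2λn = (9, 4, 2) − (2/5)·(75, 45, 30) = (-21, -14, -10).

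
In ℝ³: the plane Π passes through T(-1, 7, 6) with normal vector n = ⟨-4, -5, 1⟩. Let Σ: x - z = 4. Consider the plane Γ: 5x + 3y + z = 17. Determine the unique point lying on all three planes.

Π: n·r = n·T gives -4x - 5y + z = -25.
Solving the 3×3 linear system -4x - 5y + z = -25, x - z = 4, 5x + 3y + z = 17 (e.g. by elimination or Cramer's rule, determinant = 21) gives (2, 3, -2).

(2, 3, -2)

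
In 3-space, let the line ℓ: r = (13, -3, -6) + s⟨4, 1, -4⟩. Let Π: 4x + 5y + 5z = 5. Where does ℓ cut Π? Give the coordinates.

Substitute r = (13, -3, -6) + t(4, 1, -4) into the plane: 7 + 1t = 5, so t = -2.
Intersection: (13, -3, -6) + (-2)·(4, 1, -4) = (5, -5, 2).

(5, -5, 2)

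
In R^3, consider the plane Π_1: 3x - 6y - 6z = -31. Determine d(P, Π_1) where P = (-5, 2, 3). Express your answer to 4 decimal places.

n·P − d = (3)·(-5) + (-6)·(2) + (-6)·(3) − (-31) = -14; |n| = √81.
Distance = |-14| / √81 = 14/√81 ≈ 1.5556.

1.5556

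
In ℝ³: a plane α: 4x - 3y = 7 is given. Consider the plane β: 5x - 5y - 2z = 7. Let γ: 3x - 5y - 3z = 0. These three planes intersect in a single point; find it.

Solving the 3×3 linear system 4x - 3y = 7, 5x - 5y - 2z = 7, 3x - 5y - 3z = 0 (e.g. by elimination or Cramer's rule, determinant = -7) gives (4, 3, -1).

(4, 3, -1)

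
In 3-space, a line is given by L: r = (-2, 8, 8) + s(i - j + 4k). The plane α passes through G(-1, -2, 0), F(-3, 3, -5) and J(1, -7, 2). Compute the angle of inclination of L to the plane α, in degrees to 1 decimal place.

GF = (-2, 5, -5), GJ = (2, -5, 2); a normal to α is GF × GJ = (-15, -6, 0).
Using G: α has equation -15x - 6y = 27.
sin θ = |n·v| / (|n||v|) = |-9| / (√261 · √18) = 0.13131.
θ ≈ 7.5°.

7.5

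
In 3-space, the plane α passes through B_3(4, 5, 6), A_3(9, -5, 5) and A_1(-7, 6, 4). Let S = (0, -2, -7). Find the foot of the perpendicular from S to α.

B_3A_3 = (5, -10, -1), B_3A_1 = (-11, 1, -2); a normal to α is B_3A_3 × B_3A_1 = (21, 21, -105).
Using B_3: α has equation 21x + 21y - 105z = -441.
Foot = S − λn with λ = (n·S − d)/|n|² = (693 − (-441))/11907 = 2/21.
Foot = (0, -2, -7) − (2/21)·(21, 21, -105) = (-2, -4, 3).

(-2, -4, 3)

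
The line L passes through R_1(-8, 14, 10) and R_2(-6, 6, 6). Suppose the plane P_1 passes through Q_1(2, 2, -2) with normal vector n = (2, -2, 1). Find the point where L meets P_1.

(-4, -2, 2)

A direction vector for L is R_2 − R_1 = (2, -8, -4).
P_1: n·r = n·Q_1 gives 2x - 2y + z = -2.
Substitute r = (-8, 14, 10) + t(2, -8, -4) into the plane: -34 + 16t = -2, so t = 2.
Intersection: (-8, 14, 10) + 2·(2, -8, -4) = (-4, -2, 2).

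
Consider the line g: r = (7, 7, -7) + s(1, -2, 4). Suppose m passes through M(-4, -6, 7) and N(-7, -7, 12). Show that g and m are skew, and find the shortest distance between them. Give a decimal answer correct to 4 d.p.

A direction vector for m is N − M = (-3, -1, 5).
Common perpendicular direction n = (1, -2, 4) × (-3, -1, 5) = (-6, -17, -7).
With w = (-4, -6, 7) − (7, 7, -7) = (-11, -13, 14), w · n = 189.
Since n ≠ 0 the lines are not parallel, and w · n = 189 ≠ 0 so they do not intersect; hence they are skew.
Distance = |w · n| / |n| = |189| / √374 ≈ 9.7730.

9.7730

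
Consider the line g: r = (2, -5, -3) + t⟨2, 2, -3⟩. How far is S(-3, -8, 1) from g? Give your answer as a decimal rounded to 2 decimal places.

1.97

Taking (2, -5, -3) on g with direction v = (2, 2, -3): w = S − (2, -5, -3) = (-5, -3, 4), and w × v = (1, -7, -4).
Distance = |w × v| / |v| = √66 / √17 ≈ 1.97.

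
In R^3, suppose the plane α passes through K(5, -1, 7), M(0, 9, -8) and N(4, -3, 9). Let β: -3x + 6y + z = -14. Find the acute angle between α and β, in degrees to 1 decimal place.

28.5

KM = (-5, 10, -15), KN = (-1, -2, 2); a normal to α is KM × KN = (-10, 25, 20).
Using K: α has equation -10x + 25y + 20z = 65.
cos θ = |n₁·n₂| / (|n₁||n₂|) = |200| / (√1125 · √46).
θ = arccos(0.87917) ≈ 28.5°.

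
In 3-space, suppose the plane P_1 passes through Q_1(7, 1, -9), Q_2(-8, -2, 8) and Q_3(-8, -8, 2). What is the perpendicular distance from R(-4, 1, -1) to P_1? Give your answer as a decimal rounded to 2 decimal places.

Q_1Q_2 = (-15, -3, 17), Q_1Q_3 = (-15, -9, 11); a normal to P_1 is Q_1Q_2 × Q_1Q_3 = (120, -90, 90).
Using Q_1: P_1 has equation 120x - 90y + 90z = -60.
n·R − d = (120)·(-4) + (-90)·(1) + (90)·(-1) − (-60) = -600; |n| = √30600.
Distance = |-600| / √30600 = 600/√30600 ≈ 3.43.

3.43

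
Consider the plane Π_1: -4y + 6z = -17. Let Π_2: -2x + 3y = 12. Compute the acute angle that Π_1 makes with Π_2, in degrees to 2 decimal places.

cos θ = |n₁·n₂| / (|n₁||n₂|) = |-12| / (√52 · √13).
θ = arccos(0.46154) ≈ 62.51°.

62.51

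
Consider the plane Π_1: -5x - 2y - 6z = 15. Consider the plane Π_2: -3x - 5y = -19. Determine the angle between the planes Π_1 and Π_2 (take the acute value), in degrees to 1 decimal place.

cos θ = |n₁·n₂| / (|n₁||n₂|) = |25| / (√65 · √34).
θ = arccos(0.53179) ≈ 57.9°.

57.9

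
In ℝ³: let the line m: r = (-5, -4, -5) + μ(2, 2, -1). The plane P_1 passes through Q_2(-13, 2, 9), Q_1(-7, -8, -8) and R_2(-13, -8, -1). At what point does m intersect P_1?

(-1, 0, -7)

Q_2Q_1 = (6, -10, -17), Q_2R_2 = (0, -10, -10); a normal to P_1 is Q_2Q_1 × Q_2R_2 = (-70, 60, -60).
Using Q_2: P_1 has equation -70x + 60y - 60z = 490.
Substitute r = (-5, -4, -5) + t(2, 2, -1) into the plane: 410 + 40t = 490, so t = 2.
Intersection: (-5, -4, -5) + 2·(2, 2, -1) = (-1, 0, -7).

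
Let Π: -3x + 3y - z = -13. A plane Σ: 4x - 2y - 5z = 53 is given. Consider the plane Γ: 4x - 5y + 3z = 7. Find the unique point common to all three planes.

(8, 2, -5)

Solving the 3×3 linear system -3x + 3y - z = -13, 4x - 2y - 5z = 53, 4x - 5y + 3z = 7 (e.g. by elimination or Cramer's rule, determinant = 9) gives (8, 2, -5).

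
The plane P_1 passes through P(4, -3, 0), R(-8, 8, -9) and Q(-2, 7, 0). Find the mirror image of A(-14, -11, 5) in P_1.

PR = (-12, 11, -9), PQ = (-6, 10, 0); a normal to P_1 is PR × PQ = (90, 54, -54).
Using P: P_1 has equation 90x + 54y - 54z = 198.
λ = (n·A − d)/|n|² = (-2124 − 198)/13932 = -1/6.
Reflection = A − 2λn = (-14, -11, 5) − (-1/3)·(90, 54, -54) = (16, 7, -13).

(16, 7, -13)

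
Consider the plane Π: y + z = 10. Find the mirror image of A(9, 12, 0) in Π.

(9, 10, -2)

λ = (n·A − d)/|n|² = (12 − 10)/2 = 1.
Reflection = A − 2λn = (9, 12, 0) − 2·(0, 1, 1) = (9, 10, -2).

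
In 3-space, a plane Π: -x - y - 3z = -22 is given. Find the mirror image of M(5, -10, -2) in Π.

λ = (n·M − d)/|n|² = (11 − (-22))/11 = 3.
Reflection = M − 2λn = (5, -10, -2) − 6·(-1, -1, -3) = (11, -4, 16).

(11, -4, 16)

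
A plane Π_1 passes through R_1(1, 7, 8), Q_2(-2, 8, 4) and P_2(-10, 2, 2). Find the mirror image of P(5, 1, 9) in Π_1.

R_1Q_2 = (-3, 1, -4), R_1P_2 = (-11, -5, -6); a normal to Π_1 is R_1Q_2 × R_1P_2 = (-26, 26, 26).
Using R_1: Π_1 has equation -26x + 26y + 26z = 364.
λ = (n·P − d)/|n|² = (130 − 364)/2028 = -3/26.
Reflection = P − 2λn = (5, 1, 9) − (-3/13)·(-26, 26, 26) = (-1, 7, 15).

(-1, 7, 15)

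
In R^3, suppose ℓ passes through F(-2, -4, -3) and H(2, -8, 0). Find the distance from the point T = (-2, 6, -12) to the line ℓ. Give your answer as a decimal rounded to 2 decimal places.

A direction vector for ℓ is H − F = (4, -4, 3).
Taking (-2, -4, -3) on ℓ with direction v = (4, -4, 3): w = T − (-2, -4, -3) = (0, 10, -9), and w × v = (-6, -36, -40).
Distance = |w × v| / |v| = √2932 / √41 ≈ 8.46.

8.46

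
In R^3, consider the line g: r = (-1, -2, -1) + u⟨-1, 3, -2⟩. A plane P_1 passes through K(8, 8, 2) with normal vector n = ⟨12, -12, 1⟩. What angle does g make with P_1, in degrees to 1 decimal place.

51.8

P_1: n·r = n·K gives 12x - 12y + z = 2.
sin θ = |n·v| / (|n||v|) = |-50| / (√289 · √14) = 0.78606.
θ ≈ 51.8°.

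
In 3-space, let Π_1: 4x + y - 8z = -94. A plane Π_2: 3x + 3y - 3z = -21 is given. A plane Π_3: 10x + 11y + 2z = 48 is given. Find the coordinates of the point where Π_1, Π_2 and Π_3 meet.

(-8, 10, 9)

Solving the 3×3 linear system 4x + y - 8z = -94, 3x + 3y - 3z = -21, 10x + 11y + 2z = 48 (e.g. by elimination or Cramer's rule, determinant = 96) gives (-8, 10, 9).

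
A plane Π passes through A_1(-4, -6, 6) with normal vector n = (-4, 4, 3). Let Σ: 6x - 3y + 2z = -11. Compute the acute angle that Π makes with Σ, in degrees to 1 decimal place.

48.0

Π: n·r = n·A_1 gives -4x + 4y + 3z = 10.
cos θ = |n₁·n₂| / (|n₁||n₂|) = |-30| / (√41 · √49).
θ = arccos(0.66932) ≈ 48.0°.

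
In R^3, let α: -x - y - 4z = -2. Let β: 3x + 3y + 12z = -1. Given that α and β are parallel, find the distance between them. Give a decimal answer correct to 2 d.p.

Rescale β by 1/(-3): -x - y - 4z = 1/3. Then distance = |-2 − (1/3)| / √18 ≈ 0.55.

0.55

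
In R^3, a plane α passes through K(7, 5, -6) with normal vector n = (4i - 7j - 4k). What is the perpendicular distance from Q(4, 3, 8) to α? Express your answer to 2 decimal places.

α: n·r = n·K gives 4x - 7y - 4z = 17.
n·Q − d = (4)·(4) + (-7)·(3) + (-4)·(8) − 17 = -54; |n| = √81.
Distance = |-54| / √81 = 54/√81 ≈ 6.00.

6.00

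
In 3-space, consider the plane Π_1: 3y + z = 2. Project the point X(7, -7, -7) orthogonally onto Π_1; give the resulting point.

Foot = X − λn with λ = (n·X − d)/|n|² = (-28 − 2)/10 = -3.
Foot = (7, -7, -7) − (-3)·(0, 3, 1) = (7, 2, -4).

(7, 2, -4)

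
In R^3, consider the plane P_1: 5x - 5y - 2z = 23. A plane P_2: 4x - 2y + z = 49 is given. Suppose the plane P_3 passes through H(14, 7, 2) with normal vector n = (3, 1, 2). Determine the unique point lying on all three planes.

P_3: n·r = n·H gives 3x + y + 2z = 53.
Solving the 3×3 linear system 5x - 5y - 2z = 23, 4x - 2y + z = 49, 3x + y + 2z = 53 (e.g. by elimination or Cramer's rule, determinant = -20) gives (10, 1, 11).

(10, 1, 11)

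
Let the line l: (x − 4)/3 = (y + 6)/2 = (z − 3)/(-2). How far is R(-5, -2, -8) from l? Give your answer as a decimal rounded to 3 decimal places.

14.747

l has direction (3, 2, -2) through (4, -6, 3).
Taking (4, -6, 3) on l with direction v = (3, 2, -2): w = R − (4, -6, 3) = (-9, 4, -11), and w × v = (14, -51, -30).
Distance = |w × v| / |v| = √3697 / √17 ≈ 14.747.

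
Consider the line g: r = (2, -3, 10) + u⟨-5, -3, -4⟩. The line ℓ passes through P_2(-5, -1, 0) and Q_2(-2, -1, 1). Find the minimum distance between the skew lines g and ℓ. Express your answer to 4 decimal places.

A direction vector for ℓ is Q_2 − P_2 = (3, 0, 1).
Common perpendicular direction n = (-5, -3, -4) × (3, 0, 1) = (-3, -7, 9).
With w = (-5, -1, 0) − (2, -3, 10) = (-7, 2, -10), w · n = -83.
Distance = |w · n| / |n| = |-83| / √139 ≈ 7.0400.

7.0400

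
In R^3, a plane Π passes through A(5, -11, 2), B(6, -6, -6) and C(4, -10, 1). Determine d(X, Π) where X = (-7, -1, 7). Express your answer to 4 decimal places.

AB = (1, 5, -8), AC = (-1, 1, -1); a normal to Π is AB × AC = (3, 9, 6).
Using A: Π has equation 3x + 9y + 6z = -72.
n·X − d = (3)·(-7) + (9)·(-1) + (6)·(7) − (-72) = 84; |n| = √126.
Distance = |84| / √126 = 84/√126 ≈ 7.4833.

7.4833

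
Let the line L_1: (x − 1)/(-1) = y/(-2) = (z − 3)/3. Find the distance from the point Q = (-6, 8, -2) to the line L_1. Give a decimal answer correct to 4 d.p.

L_1 has direction (-1, -2, 3) through (1, 0, 3).
Taking (1, 0, 3) on L_1 with direction v = (-1, -2, 3): w = Q − (1, 0, 3) = (-7, 8, -5), and w × v = (14, 26, 22).
Distance = |w × v| / |v| = √1356 / √14 ≈ 9.8416.

9.8416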